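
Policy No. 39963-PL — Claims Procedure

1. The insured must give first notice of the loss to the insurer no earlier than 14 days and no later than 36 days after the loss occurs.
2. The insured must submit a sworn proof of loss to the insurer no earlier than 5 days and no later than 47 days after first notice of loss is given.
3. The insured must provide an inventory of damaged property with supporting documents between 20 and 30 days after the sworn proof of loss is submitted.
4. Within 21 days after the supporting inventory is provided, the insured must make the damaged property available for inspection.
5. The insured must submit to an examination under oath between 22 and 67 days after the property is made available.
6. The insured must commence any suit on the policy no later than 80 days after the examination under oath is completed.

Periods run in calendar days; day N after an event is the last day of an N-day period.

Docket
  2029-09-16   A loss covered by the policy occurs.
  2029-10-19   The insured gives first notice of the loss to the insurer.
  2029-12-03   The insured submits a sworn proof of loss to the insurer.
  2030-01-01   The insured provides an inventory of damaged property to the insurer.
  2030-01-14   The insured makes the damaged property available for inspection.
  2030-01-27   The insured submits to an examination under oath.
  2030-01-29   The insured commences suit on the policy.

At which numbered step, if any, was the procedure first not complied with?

Step 1 — 14 and 36 days from 2029-09-16 (when the loss occurs) are 2029-09-30 and 2029-10-22 respectively; done 2029-10-19 — within the window.
Step 2 — 5 and 47 days from 2029-10-19 (when first notice of loss is given) are 2029-10-24 and 2029-12-05 respectively; done 2029-12-03, which is between those dates.
Step 3 — 20 and 30 days from 2029-12-03 (when the sworn proof of loss is submitted) are 2029-12-23 and 2030-01-02 respectively; done 2030-01-01, which is between those dates.
Step 4 — counting 21 days from 2030-01-01 (when the supporting inventory is provided) gives a deadline of 2030-01-22; done 2030-01-14 — timely.
Step 5 — 22 and 67 days from 2030-01-14 (when the property is made available) are 2030-02-05 and 2030-03-22 respectively; done 2030-01-27 — 9 days before the window opened.

Step 5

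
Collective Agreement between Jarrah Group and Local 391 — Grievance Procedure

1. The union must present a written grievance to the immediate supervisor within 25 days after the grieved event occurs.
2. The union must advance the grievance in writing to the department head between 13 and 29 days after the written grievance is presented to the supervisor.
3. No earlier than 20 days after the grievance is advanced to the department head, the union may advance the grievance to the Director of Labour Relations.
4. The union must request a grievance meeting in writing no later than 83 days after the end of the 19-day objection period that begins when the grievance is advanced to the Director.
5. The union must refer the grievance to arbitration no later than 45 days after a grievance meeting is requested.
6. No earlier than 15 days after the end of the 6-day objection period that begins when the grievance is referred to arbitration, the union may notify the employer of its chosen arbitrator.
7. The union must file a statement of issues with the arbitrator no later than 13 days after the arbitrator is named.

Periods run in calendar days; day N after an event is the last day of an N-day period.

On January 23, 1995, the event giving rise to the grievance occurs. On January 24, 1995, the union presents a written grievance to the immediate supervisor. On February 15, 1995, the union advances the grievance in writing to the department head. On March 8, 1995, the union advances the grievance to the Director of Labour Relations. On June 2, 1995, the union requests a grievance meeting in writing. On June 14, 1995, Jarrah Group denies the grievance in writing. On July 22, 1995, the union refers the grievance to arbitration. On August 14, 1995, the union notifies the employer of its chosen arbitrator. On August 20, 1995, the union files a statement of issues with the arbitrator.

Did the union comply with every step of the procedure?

Step 1 — counting 25 days from January 23, 1995 (when the grieved event occurs) gives a deadline of February 17, 1995; done January 24, 1995 — timely.
Step 2 — 13 and 29 days from January 24, 1995 (when the written grievance is presented to the supervisor) are February 6, 1995 and February 22, 1995 respectively; done February 15, 1995 — within the window.
Step 3 — must wait 20 days from February 15, 1995 (when the grievance is advanced to the department head), so not before March 7, 1995; March 8, 1995 is on or after that date.
Step 4 — counting 83 days from March 27, 1995 (end of the 19-day objection period, which began when the grievance is advanced to the Director on March 8, 1995) gives a deadline of June 18, 1995; June 2, 1995 is within that limit.
Step 5 — counting 45 days from June 2, 1995 (when a grievance meeting is requested) gives a deadline of July 17, 1995; July 22, 1995 misses that deadline by 5 days.
No need to go further; step 5 was not satisfied.

No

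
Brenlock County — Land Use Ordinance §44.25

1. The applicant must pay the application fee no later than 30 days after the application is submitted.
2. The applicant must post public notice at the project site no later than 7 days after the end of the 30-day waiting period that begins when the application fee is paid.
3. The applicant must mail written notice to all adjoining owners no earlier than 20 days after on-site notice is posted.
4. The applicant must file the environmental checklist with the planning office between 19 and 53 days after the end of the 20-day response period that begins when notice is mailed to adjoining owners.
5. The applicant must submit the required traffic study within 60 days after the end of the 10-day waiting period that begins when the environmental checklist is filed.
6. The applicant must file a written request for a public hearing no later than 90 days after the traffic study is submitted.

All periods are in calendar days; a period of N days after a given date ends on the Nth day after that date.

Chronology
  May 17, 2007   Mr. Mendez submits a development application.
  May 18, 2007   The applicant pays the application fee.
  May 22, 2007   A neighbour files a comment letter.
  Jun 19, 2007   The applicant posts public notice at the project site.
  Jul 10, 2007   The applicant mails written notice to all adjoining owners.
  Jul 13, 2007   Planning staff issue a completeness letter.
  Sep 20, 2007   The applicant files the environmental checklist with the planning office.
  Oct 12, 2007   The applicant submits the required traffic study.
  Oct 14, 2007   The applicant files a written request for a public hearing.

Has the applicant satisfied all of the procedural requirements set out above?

(1) due by May 17, 2007 + 30 days = Jun 16, 2007; done May 18, 2007 — timely.
(2) due by Jun 17, 2007 + 7 days = Jun 24, 2007; completed Jun 19, 2007, before the deadline.
(3) permitted from Jun 19, 2007 + 20 days = Jul 9, 2007 onward; done Jul 10, 2007 — permitted.
(4) the permitted window runs from Jul 30, 2007 + 19 = Aug 18, 2007 to Jul 30, 2007 + 53 = Sep 21, 2007; Sep 20, 2007 falls inside that range.
(5) due by Sep 30, 2007 + 60 days = Nov 29, 2007; done Oct 12, 2007 — timely.
(6) due by Oct 12, 2007 + 90 days = Jan 10, 2008; completed Oct 14, 2007, before the deadline.

Yes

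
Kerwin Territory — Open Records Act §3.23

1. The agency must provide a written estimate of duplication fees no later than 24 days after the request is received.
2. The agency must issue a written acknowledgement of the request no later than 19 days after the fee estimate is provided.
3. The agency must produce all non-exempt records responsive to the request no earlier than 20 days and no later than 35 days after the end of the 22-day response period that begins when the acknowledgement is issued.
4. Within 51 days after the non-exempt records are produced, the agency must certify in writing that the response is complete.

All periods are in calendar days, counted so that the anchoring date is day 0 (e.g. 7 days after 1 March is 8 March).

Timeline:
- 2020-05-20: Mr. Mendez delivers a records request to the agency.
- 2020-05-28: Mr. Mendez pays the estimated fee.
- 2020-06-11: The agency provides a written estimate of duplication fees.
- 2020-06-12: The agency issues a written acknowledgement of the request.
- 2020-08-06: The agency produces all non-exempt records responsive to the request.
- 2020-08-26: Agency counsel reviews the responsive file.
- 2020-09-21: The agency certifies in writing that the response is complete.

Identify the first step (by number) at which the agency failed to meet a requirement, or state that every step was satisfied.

None — every step was satisfied

(1) due by 2020-05-20 + 24 days = 2020-06-13; completed 2020-06-11, before the deadline.
(2) due by 2020-06-11 + 19 days = 2020-06-30; 2020-06-12 is within that limit.
(3) the permitted window runs from 2020-07-04 + 20 = 2020-07-24 to 2020-07-04 + 35 = 2020-08-08; done 2020-08-06, which is between those dates.
(4) due by 2020-08-06 + 51 days = 2020-09-26; done 2020-09-21 — timely.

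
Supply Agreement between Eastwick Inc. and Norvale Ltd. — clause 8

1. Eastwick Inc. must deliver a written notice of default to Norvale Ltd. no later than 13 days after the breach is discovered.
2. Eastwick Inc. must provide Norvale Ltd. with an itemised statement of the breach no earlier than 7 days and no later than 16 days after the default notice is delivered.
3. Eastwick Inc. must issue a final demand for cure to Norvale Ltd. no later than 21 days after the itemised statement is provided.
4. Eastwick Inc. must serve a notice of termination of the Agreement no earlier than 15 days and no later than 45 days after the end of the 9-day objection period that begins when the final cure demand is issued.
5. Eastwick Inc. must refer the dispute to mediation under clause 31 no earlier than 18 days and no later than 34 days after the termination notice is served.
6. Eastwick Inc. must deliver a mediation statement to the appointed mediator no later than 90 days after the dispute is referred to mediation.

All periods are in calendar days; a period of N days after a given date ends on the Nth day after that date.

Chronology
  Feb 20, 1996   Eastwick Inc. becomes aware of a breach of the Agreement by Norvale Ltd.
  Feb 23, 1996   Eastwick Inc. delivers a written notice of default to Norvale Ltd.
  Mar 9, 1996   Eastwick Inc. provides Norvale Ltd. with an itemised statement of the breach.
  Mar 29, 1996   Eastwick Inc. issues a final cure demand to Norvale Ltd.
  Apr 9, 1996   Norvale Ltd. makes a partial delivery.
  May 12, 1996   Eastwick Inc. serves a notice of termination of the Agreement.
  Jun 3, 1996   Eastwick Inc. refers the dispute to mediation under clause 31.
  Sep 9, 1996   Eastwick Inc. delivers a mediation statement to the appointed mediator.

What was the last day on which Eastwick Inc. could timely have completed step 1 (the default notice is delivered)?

Step 1 runs from Feb 20, 1996, when the breach is discovered. 13 days after Feb 20, 1996 is Mar 4, 1996.

Mar 4, 1996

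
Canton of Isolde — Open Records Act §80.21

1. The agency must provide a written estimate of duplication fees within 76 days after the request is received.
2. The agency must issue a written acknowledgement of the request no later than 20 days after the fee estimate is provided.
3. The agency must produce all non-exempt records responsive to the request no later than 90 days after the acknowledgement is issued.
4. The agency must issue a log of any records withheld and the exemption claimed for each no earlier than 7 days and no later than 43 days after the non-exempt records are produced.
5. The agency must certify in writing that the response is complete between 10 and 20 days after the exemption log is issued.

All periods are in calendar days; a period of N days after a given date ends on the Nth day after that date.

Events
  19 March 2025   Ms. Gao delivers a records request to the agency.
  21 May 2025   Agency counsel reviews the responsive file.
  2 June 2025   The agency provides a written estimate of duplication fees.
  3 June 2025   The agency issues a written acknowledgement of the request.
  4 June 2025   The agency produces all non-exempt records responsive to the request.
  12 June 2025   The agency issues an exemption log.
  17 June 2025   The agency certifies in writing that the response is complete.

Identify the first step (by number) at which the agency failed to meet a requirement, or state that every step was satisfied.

Step 5

(1) due by 19 March 2025 + 76 days = 3 June 2025; done 2 June 2025 — timely.
(2) due by 2 June 2025 + 20 days = 22 June 2025; done 3 June 2025 — timely.
(3) due by 3 June 2025 + 90 days = 1 September 2025; 4 June 2025 is within that limit.
(4) the permitted window runs from 4 June 2025 + 7 = 11 June 2025 to 4 June 2025 + 43 = 17 July 2025; 12 June 2025 falls inside that range.
(5) the permitted window runs from 12 June 2025 + 10 = 22 June 2025 to 12 June 2025 + 20 = 2 July 2025; 17 June 2025 is 5 days too early.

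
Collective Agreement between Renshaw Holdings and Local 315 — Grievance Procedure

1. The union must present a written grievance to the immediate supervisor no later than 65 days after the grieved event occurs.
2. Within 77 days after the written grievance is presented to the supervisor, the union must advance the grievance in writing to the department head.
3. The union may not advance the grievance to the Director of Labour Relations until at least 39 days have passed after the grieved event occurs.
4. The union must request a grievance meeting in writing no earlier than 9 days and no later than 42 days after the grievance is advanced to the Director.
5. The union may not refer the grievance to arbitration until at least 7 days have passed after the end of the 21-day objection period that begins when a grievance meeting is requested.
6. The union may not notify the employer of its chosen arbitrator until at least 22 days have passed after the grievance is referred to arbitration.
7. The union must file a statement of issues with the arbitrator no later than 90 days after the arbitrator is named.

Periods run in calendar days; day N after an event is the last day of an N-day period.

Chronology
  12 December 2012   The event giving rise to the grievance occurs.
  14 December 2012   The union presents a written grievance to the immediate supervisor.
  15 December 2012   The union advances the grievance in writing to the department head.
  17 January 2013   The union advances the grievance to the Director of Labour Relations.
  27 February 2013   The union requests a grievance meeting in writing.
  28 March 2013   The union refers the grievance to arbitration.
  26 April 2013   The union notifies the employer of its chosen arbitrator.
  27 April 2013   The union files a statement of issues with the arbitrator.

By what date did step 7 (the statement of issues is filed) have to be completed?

25 July 2013

Step 7 runs from 26 April 2013, when the arbitrator is named. 90 days after 26 April 2013 is 25 July 2013.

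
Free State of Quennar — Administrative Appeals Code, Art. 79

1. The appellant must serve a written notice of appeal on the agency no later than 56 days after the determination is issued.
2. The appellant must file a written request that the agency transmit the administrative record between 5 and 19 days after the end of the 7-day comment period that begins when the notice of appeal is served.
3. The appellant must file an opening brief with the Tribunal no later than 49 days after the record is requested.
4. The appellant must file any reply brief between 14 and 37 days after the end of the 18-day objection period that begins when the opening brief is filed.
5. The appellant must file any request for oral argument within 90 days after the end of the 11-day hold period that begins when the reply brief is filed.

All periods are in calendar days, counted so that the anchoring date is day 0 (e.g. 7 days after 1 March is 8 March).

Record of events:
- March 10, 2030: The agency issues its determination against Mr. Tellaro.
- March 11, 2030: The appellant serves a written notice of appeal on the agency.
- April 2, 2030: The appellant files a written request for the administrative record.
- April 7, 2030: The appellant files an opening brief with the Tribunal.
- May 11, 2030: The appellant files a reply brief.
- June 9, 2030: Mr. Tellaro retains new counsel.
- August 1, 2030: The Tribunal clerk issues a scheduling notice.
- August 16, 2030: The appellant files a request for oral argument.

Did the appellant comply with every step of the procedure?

Yes

Step 1 — counting 56 days from March 10, 2030 (when the determination is issued) gives a deadline of May 5, 2030; completed March 11, 2030, before the deadline.
Step 2 — 5 and 19 days from March 18, 2030 (end of the 7-day comment period, which began when the notice of appeal is served on March 11, 2030) are March 23, 2030 and April 6, 2030 respectively; April 2, 2030 falls inside that range.
Step 3 — counting 49 days from April 2, 2030 (when the record is requested) gives a deadline of May 21, 2030; April 7, 2030 is within that limit.
Step 4 — 14 and 37 days from April 25, 2030 (end of the 18-day objection period, which began when the opening brief is filed on April 7, 2030) are May 9, 2030 and June 1, 2030 respectively; May 11, 2030 falls inside that range.
Step 5 — counting 90 days from May 22, 2030 (end of the 11-day hold period, which began when the reply brief is filed on May 11, 2030) gives a deadline of August 20, 2030; completed August 16, 2030, before the deadline.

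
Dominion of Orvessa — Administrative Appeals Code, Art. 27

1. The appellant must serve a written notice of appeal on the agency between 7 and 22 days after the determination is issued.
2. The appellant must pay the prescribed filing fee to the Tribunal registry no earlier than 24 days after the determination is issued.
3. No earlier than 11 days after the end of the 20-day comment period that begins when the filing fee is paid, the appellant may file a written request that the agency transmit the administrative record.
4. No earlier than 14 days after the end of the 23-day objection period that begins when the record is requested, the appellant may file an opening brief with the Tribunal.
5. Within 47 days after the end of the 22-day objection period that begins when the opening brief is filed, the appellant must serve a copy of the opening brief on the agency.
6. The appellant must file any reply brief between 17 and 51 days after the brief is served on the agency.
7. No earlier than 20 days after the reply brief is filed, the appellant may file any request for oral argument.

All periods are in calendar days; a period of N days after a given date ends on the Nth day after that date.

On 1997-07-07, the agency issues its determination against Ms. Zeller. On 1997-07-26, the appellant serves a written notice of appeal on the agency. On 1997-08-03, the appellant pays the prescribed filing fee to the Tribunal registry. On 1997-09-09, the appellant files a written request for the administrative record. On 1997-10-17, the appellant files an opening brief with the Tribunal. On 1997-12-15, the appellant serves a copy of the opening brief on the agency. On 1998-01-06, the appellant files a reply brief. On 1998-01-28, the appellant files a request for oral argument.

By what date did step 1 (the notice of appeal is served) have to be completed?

1997-07-29

Step 1 runs from 1997-07-07, when the determination is issued. The window is 7–22 days after 1997-07-07; it closes on 1997-07-29.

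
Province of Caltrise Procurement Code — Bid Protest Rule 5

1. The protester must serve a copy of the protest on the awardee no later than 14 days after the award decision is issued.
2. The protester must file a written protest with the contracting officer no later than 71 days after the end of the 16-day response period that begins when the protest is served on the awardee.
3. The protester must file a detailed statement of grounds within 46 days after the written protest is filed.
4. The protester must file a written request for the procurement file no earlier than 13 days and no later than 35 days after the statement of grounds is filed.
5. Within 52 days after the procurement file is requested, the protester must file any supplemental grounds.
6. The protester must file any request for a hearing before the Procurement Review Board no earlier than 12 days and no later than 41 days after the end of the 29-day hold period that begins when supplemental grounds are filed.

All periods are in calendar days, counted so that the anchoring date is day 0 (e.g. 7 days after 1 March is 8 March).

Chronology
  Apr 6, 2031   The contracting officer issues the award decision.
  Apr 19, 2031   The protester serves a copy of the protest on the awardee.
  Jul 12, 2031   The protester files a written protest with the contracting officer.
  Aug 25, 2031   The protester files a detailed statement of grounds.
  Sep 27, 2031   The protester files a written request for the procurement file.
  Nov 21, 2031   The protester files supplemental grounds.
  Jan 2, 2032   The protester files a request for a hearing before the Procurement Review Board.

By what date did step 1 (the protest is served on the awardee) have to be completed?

Apr 20, 2031

Step 1 runs from Apr 6, 2031, when the award decision is issued. 14 days after Apr 6, 2031 is Apr 20, 2031.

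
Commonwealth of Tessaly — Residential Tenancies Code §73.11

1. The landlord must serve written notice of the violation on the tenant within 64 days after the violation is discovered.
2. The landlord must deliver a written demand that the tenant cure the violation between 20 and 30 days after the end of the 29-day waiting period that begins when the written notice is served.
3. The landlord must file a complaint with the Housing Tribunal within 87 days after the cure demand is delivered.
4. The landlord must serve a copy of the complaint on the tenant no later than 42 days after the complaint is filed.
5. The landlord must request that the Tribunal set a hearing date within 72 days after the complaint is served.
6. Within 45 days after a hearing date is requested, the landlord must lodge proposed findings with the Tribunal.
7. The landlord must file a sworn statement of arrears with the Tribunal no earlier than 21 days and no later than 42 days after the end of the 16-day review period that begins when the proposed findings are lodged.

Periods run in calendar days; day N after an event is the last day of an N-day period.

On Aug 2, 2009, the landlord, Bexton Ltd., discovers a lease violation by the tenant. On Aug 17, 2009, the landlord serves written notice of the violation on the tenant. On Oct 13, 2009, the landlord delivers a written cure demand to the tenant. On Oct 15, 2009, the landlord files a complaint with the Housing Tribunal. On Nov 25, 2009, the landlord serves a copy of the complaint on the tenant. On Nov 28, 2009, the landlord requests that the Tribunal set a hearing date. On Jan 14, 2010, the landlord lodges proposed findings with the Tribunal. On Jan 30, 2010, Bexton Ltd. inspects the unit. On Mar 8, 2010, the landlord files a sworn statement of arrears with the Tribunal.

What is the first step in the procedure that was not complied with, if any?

Step 6

Step 1 — counting 64 days from Aug 2, 2009 (when the violation is discovered) gives a deadline of Oct 5, 2009; Aug 17, 2009 is within that limit.
Step 2 — 20 and 30 days from Sep 15, 2009 (end of the 29-day waiting period, which began when the written notice is served on Aug 17, 2009) are Oct 5, 2009 and Oct 15, 2009 respectively; done Oct 13, 2009, which is between those dates.
Step 3 — counting 87 days from Oct 13, 2009 (when the cure demand is delivered) gives a deadline of Jan 8, 2010; Oct 15, 2009 is within that limit.
Step 4 — counting 42 days from Oct 15, 2009 (when the complaint is filed) gives a deadline of Nov 26, 2009; done Nov 25, 2009 — timely.
Step 5 — counting 72 days from Nov 25, 2009 (when the complaint is served) gives a deadline of Feb 5, 2010; done Nov 28, 2009 — timely.
Step 6 — counting 45 days from Nov 28, 2009 (when a hearing date is requested) gives a deadline of Jan 12, 2010; not done until Jan 14, 2010, 2 days after the deadline.
The procedure was therefore not followed at step 6.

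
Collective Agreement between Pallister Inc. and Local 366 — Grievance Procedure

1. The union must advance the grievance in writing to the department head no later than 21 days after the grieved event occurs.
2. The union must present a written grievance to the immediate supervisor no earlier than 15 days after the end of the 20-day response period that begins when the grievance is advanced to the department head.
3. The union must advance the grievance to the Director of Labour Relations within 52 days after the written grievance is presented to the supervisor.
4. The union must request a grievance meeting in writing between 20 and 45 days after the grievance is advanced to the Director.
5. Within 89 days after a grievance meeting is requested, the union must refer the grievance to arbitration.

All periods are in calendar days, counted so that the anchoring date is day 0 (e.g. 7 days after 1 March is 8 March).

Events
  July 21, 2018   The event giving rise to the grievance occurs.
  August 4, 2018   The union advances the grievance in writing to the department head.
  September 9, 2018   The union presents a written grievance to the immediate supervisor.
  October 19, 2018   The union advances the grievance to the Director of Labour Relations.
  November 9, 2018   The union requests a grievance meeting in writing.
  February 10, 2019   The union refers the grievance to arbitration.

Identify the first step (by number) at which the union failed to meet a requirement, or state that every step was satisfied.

Step 1 — counting 21 days from July 21, 2018 (when the grieved event occurs) gives a deadline of August 11, 2018; August 4, 2018 is within that limit.
Step 2 — must wait 15 days from August 24, 2018 (end of the 20-day response period, which began when the grievance is advanced to the department head on August 4, 2018), so not before September 8, 2018; done September 9, 2018 — permitted.
Step 3 — counting 52 days from September 9, 2018 (when the written grievance is presented to the supervisor) gives a deadline of October 31, 2018; October 19, 2018 is within that limit.
Step 4 — 20 and 45 days from October 19, 2018 (when the grievance is advanced to the Director) are November 8, 2018 and December 3, 2018 respectively; done November 9, 2018 — within the window.
Step 5 — counting 89 days from November 9, 2018 (when a grievance meeting is requested) gives a deadline of February 6, 2019; February 10, 2019 misses that deadline by 4 days.

Step 5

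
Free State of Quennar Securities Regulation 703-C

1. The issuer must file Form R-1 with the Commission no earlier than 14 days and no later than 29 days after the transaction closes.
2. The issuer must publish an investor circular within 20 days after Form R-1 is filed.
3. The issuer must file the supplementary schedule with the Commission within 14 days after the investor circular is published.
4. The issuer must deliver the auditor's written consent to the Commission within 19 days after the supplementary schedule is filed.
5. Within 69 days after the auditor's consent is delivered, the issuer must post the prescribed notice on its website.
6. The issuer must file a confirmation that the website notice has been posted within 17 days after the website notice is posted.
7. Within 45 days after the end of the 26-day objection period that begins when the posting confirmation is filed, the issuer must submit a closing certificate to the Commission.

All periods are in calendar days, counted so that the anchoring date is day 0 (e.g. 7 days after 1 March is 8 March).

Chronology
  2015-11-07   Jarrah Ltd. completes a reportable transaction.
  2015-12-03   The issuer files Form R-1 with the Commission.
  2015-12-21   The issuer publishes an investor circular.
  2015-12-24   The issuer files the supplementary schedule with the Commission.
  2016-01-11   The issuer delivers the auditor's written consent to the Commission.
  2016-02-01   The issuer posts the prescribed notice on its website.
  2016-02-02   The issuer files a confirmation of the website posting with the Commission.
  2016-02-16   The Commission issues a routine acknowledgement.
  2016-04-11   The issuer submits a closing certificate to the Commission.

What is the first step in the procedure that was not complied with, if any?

None — every step was satisfied

Step 1: the window is 14–29 days after 2015-11-07 (when the transaction closes), so 2015-11-21 through 2015-12-06; done 2015-12-03 — within the window.
Step 2: 20 days after 2015-12-03 (when Form R-1 is filed) is 2015-12-23; completed 2015-12-21, before the deadline.
Step 3: 14 days after 2015-12-21 (when the investor circular is published) is 2016-01-04; 2015-12-24 is within that limit.
Step 4: 19 days after 2015-12-24 (when the supplementary schedule is filed) is 2016-01-12; done 2016-01-11 — timely.
Step 5: 69 days after 2016-01-11 (when the auditor's consent is delivered) is 2016-03-20; done 2016-02-01 — timely.
Step 6: 17 days after 2016-02-01 (when the website notice is posted) is 2016-02-18; completed 2016-02-02, before the deadline.
Step 7: 45 days after 2016-02-28 (end of the 26-day objection period, which began when the posting confirmation is filed on 2016-02-02) is 2016-04-13; 2016-04-11 is within that limit.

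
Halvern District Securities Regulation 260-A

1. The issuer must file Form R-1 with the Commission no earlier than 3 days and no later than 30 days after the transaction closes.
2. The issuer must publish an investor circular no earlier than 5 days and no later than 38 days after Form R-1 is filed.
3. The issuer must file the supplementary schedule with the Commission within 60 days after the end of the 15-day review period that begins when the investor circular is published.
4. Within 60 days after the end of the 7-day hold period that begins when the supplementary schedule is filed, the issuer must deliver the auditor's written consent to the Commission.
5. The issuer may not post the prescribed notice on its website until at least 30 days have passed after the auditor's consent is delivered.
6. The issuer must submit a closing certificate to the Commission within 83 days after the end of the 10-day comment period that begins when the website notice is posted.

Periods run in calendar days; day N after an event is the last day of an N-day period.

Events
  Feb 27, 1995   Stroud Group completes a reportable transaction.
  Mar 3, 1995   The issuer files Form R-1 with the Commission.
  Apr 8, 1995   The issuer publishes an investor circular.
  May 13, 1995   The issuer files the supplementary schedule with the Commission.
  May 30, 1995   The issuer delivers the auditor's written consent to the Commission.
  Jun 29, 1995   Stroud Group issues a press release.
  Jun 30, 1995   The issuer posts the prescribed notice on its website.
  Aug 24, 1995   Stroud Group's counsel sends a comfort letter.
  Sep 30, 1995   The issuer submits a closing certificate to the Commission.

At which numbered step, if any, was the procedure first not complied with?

None — every step was satisfied

(1) the permitted window runs from Feb 27, 1995 + 3 = Mar 2, 1995 to Feb 27, 1995 + 30 = Mar 29, 1995; done Mar 3, 1995 — within the window.
(2) the permitted window runs from Mar 3, 1995 + 5 = Mar 8, 1995 to Mar 3, 1995 + 38 = Apr 10, 1995; done Apr 8, 1995 — within the window.
(3) due by Apr 23, 1995 + 60 days = Jun 22, 1995; done May 13, 1995 — timely.
(4) due by May 20, 1995 + 60 days = Jul 19, 1995; May 30, 1995 is within that limit.
(5) permitted from May 30, 1995 + 30 days = Jun 29, 1995 onward; done Jun 30, 1995, after the minimum wait.
(6) due by Jul 10, 1995 + 83 days = Oct 1, 1995; completed Sep 30, 1995, before the deadline.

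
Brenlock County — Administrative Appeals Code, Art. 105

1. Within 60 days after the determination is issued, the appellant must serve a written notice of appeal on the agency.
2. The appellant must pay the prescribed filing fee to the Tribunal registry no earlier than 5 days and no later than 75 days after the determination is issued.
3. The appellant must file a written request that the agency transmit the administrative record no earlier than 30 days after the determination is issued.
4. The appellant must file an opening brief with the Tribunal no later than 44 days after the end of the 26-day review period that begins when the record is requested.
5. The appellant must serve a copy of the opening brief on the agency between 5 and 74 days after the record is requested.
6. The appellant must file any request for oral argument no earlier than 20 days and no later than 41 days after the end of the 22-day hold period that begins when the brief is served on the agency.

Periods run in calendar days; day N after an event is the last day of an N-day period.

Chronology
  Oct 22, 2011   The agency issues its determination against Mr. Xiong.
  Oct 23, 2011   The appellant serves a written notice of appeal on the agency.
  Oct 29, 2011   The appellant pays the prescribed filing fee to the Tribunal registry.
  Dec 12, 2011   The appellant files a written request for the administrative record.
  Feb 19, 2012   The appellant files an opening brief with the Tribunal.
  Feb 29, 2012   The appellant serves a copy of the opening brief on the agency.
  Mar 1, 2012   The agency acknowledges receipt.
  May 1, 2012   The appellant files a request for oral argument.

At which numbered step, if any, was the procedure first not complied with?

Step 1 — counting 60 days from Oct 22, 2011 (when the determination is issued) gives a deadline of Dec 21, 2011; Oct 23, 2011 is within that limit.
Step 2 — 5 and 75 days from Oct 22, 2011 (when the determination is issued) are Oct 27, 2011 and Jan 5, 2012 respectively; done Oct 29, 2011 — within the window.
Step 3 — must wait 30 days from Oct 22, 2011 (when the determination is issued), so not before Nov 21, 2011; done Dec 12, 2011 — permitted.
Step 4 — counting 44 days from Jan 7, 2012 (end of the 26-day review period, which began when the record is requested on Dec 12, 2011) gives a deadline of Feb 20, 2012; completed Feb 19, 2012, before the deadline.
Step 5 — 5 and 74 days from Dec 12, 2011 (when the record is requested) are Dec 17, 2011 and Feb 24, 2012 respectively; Feb 29, 2012 is 5 days past the end of the window.
Later steps need not be reached.

Step 5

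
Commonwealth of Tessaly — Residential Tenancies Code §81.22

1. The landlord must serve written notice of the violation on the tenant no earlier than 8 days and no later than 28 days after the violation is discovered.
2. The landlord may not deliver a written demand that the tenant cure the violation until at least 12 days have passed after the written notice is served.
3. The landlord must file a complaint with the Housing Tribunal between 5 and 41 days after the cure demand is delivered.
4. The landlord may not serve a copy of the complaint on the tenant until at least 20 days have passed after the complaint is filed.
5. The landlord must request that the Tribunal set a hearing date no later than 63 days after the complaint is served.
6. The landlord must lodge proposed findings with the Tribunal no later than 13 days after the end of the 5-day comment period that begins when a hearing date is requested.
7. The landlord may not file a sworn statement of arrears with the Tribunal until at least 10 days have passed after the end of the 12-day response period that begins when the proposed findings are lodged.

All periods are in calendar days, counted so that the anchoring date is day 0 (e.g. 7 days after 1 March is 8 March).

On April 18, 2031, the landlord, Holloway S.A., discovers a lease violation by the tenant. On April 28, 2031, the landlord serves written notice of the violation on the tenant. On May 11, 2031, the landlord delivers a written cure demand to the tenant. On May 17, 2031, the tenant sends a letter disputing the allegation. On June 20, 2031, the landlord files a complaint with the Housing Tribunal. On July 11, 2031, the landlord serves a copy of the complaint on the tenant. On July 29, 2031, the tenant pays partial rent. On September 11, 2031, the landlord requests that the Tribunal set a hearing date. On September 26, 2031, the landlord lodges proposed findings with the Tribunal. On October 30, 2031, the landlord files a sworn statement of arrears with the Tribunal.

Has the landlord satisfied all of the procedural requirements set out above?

Yes

Step 1 — 8 and 28 days from April 18, 2031 (when the violation is discovered) are April 26, 2031 and May 16, 2031 respectively; done April 28, 2031 — within the window.
Step 2 — must wait 12 days from April 28, 2031 (when the written notice is served), so not before May 10, 2031; done May 11, 2031, after the minimum wait.
Step 3 — 5 and 41 days from May 11, 2031 (when the cure demand is delivered) are May 16, 2031 and June 21, 2031 respectively; done June 20, 2031, which is between those dates.
Step 4 — must wait 20 days from June 20, 2031 (when the complaint is filed), so not before July 10, 2031; July 11, 2031 is on or after that date.
Step 5 — counting 63 days from July 11, 2031 (when the complaint is served) gives a deadline of September 12, 2031; done September 11, 2031 — timely.
Step 6 — counting 13 days from September 16, 2031 (end of the 5-day comment period, which began when a hearing date is requested on September 11, 2031) gives a deadline of September 29, 2031; completed September 26, 2031, before the deadline.
Step 7 — must wait 10 days from October 8, 2031 (end of the 12-day response period, which began when the proposed findings are lodged on September 26, 2031), so not before October 18, 2031; October 30, 2031 is on or after that date.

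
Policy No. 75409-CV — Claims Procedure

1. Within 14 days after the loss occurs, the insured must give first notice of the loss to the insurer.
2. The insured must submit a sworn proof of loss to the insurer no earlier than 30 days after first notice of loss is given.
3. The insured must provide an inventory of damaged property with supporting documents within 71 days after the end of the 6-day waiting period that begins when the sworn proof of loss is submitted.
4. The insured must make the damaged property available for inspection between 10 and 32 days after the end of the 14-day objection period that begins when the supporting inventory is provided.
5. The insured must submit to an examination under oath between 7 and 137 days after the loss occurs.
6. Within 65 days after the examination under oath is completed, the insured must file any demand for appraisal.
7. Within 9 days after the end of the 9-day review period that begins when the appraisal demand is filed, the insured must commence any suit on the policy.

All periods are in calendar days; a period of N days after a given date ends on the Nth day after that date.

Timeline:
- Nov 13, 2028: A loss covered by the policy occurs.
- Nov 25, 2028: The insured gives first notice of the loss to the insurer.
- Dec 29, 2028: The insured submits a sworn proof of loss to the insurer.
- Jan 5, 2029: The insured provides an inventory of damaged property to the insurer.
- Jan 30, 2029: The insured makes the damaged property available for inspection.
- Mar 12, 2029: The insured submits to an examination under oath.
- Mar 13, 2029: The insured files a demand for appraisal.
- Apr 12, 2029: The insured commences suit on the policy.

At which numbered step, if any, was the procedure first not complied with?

Step 1 — counting 14 days from Nov 13, 2028 (when the loss occurs) gives a deadline of Nov 27, 2028; Nov 25, 2028 is within that limit.
Step 2 — must wait 30 days from Nov 25, 2028 (when first notice of loss is given), so not before Dec 25, 2028; done Dec 29, 2028 — permitted.
Step 3 — counting 71 days from Jan 4, 2029 (end of the 6-day waiting period, which began when the sworn proof of loss is submitted on Dec 29, 2028) gives a deadline of Mar 16, 2029; completed Jan 5, 2029, before the deadline.
Step 4 — 10 and 32 days from Jan 19, 2029 (end of the 14-day objection period, which began when the supporting inventory is provided on Jan 5, 2029) are Jan 29, 2029 and Feb 20, 2029 respectively; done Jan 30, 2029 — within the window.
Step 5 — 7 and 137 days from Nov 13, 2028 (when the loss occurs) are Nov 20, 2028 and Mar 30, 2029 respectively; done Mar 12, 2029, which is between those dates.
Step 6 — counting 65 days from Mar 12, 2029 (when the examination under oath is completed) gives a deadline of May 16, 2029; done Mar 13, 2029 — timely.
Step 7 — counting 9 days from Mar 22, 2029 (end of the 9-day review period, which began when the appraisal demand is filed on Mar 13, 2029) gives a deadline of Mar 31, 2029; not done until Apr 12, 2029, 12 days after the deadline.

Step 7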